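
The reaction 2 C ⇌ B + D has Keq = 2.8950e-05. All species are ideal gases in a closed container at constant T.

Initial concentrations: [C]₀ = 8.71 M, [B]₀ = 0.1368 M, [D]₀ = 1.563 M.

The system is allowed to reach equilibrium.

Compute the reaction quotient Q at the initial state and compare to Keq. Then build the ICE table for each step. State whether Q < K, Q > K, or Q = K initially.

Q₀ = 0.002818; Q > K (proceeds reverse)

Q₀ = 0.002818 vs Keq = 2.8950e-05 ⇒ Q>K, reverse
Step 1:
                   C          B          D
  I             8.71     0.1368      1.563
  C           0.2703    -0.1352    -0.1352
  E             8.98   0.001635      1.428
  solve Keq expr → x = -0.1352; check Q = 2.8950e-05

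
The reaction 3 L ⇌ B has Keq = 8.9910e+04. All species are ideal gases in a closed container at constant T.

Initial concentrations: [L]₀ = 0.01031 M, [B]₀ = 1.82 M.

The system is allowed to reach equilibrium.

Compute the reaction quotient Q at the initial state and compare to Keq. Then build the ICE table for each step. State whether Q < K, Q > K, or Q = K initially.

Q₀ = 1.6607e+06 vs Keq = 8.9910e+04 ⇒ Q>K, reverse
Step 1:
                   L          B
  I          0.01031       1.82
  C          0.01692  -0.005638
  E          0.02723      1.814
  solve Keq expr → x = -0.005638; check Q = 8.9910e+04

Q₀ = 1.6607e+06; Q > K (proceeds reverse)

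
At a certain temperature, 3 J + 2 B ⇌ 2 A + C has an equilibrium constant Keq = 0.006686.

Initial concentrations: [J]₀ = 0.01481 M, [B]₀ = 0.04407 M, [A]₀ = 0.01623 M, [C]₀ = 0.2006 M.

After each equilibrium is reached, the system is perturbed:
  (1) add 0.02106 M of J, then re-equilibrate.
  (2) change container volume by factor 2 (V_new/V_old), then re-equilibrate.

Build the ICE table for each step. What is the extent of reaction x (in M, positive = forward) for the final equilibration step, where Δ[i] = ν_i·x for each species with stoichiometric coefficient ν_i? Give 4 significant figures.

x = -2.0475e-05 M

Q₀ = 8376 vs Keq = 0.006686 ⇒ Q>K, reverse
Step 1:
                   J          B          A          C
  Initial    0.01481    0.04407    0.01623     0.2006
  Change     0.02422    0.01614   -0.01614  -0.008072
  Equil      0.03903    0.06021 8.6506e-05     0.1925
  solve Keq expr → x = -0.008072; check Q = 0.006686
Then add 0.02106 M of J.
Step 2:
                   J          B          A          C
  Initial    0.06009    0.06021 8.6506e-05     0.1925
  Change  -1.1707e-04 -7.8046e-05 7.8046e-05 3.9023e-05
  Equil      0.05997    0.06014 1.6455e-04     0.1926
  solve Keq expr → x = 3.9023e-05; check Q = 0.006686
Then change container volume by factor 2 (V_new/V_old).
Step 3:
                   J          B          A          C
  Initial    0.02998    0.03007 8.2276e-05    0.09628
  Change  6.1426e-05 4.0951e-05 -4.0951e-05 -2.0475e-05
  Equil      0.03005    0.03011 4.1325e-05    0.09626
  solve Keq expr → x = -2.0475e-05; check Q = 0.006686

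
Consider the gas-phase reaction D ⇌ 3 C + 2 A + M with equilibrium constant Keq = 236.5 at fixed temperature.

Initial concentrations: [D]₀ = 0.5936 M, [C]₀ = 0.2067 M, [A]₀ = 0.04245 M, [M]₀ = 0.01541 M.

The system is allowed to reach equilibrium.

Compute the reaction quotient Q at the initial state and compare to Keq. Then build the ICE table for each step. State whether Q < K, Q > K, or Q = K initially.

Q₀ = 4.1313e-07; Q < K (proceeds forward)

Q₀ = 4.1313e-07 vs Keq = 236.5 ⇒ Q<K, forward
Step 1:
                  D         C         A         M
  init       0.5936    0.2067   0.04245   0.01541
  Δ         -0.5694     1.708     1.139    0.5694
  eq        0.02422     1.915     1.181    0.5848
  solve Keq expr → x = 0.5694; check Q = 236.5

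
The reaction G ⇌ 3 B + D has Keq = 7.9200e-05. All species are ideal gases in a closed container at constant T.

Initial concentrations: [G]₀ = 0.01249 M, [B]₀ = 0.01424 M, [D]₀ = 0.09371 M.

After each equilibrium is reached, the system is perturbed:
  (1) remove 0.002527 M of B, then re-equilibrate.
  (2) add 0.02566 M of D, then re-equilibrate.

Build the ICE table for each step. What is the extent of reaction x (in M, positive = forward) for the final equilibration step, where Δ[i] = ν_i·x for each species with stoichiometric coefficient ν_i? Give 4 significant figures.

x = -4.1122e-04 M

Q₀ = 2.1665e-05 vs Keq = 7.9200e-05 ⇒ Q<K, forward
Step 1:
                  G         B         D
  I         0.01249   0.01424   0.09371
  C       -0.002084  0.006251  0.002084
  E         0.01041   0.02049   0.09579
  solve Keq expr → x = 0.002084; check Q = 7.9200e-05
Then remove 0.002527 M of B.
Step 2:
                  G         B         D
  I         0.01041   0.01796   0.09579
  C       -6.7558e-04  0.002027 6.7558e-04
  E        0.009731   0.01999   0.09647
  solve Keq expr → x = 6.7558e-04; check Q = 7.9200e-05
Then add 0.02566 M of D.
Step 3:
                  G         B         D
  I        0.009731   0.01999    0.1221
  C       4.1122e-04 -0.001234 -4.1122e-04
  E         0.01014   0.01876    0.1217
  solve Keq expr → x = -4.1122e-04; check Q = 7.9200e-05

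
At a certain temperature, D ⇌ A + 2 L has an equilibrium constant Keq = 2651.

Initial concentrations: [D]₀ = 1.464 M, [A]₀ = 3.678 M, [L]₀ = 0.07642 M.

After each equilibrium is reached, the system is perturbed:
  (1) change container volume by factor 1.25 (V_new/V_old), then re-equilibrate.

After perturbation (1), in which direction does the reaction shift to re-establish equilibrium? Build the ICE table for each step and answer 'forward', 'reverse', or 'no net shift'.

Q₀ = 0.01467 vs Keq = 2651 ⇒ Q<K, forward
Step 1:
                    D           A           L
  init          1.464       3.678     0.07642
  Δ            -1.447       1.447       2.894
  eq          0.01706       5.125        2.97
  solve Keq expr → x = 1.447; check Q = 2651
Then change container volume by factor 1.25 (V_new/V_old).
Step 2:
                    D           A           L
  init        0.01364         4.1       2.376
  Δ         -0.004831    0.004831    0.009661
  eq         0.008814       4.105       2.386
  solve Keq expr → x = 0.004831; check Q = 2651

Direction: forward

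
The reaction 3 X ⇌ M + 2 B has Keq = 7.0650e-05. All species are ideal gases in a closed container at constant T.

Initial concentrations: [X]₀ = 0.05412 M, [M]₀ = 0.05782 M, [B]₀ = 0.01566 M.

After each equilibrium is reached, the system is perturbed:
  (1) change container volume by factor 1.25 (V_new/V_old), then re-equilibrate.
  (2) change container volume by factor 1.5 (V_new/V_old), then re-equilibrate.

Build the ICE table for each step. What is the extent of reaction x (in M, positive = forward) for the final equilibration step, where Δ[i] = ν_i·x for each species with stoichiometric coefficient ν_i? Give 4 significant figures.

Q₀ = 0.08945 vs Keq = 7.0650e-05 ⇒ Q>K, reverse
Step 1:
                  X         M         B
  I         0.05412   0.05782   0.01566
  C          0.0223 -0.007434  -0.01487
  E         0.07642   0.05039 7.9112e-04
  solve Keq expr → x = -0.007434; check Q = 7.0650e-05
Then change container volume by factor 1.25 (V_new/V_old).
Step 2:
                  X         M         B
  I         0.06114   0.04031 6.3290e-04
  C               0         0         0
  E         0.06114   0.04031 6.3290e-04
  solve Keq expr → x = 0; check Q = 7.0650e-05
Then change container volume by factor 1.5 (V_new/V_old).
Step 3:
                  X         M         B
  I         0.04076   0.02687 4.2193e-04
  C               0         0         0
  E         0.04076   0.02687 4.2193e-04
  solve Keq expr → x = 0; check Q = 7.0650e-05

x = 0 M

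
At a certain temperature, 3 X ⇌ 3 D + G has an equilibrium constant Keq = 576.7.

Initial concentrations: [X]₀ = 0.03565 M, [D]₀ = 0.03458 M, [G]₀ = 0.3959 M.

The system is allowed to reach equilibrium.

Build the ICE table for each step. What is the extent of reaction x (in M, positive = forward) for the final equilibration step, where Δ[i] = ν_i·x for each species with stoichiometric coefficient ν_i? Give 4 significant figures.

Q₀ = 0.3613 vs Keq = 576.7 ⇒ Q<K, forward
Step 1:
                   X          D          G
  I          0.03565    0.03458     0.3959
  C         -0.02991    0.02991   0.009971
  E         0.005737    0.06449     0.4059
  solve Keq expr → x = 0.009971; check Q = 576.7

x = 0.009971 M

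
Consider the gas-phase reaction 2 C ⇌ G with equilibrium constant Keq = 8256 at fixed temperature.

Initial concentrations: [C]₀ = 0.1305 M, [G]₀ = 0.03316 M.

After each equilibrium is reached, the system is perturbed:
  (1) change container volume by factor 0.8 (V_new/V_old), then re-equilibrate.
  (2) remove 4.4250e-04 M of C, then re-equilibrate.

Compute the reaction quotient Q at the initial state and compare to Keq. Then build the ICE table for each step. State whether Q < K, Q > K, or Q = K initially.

Q₀ = 1.947 vs Keq = 8256 ⇒ Q<K, forward
Step 1:
                   C          G
  I           0.1305    0.03316
  C          -0.1271    0.06354
  E         0.003422     0.0967
  solve Keq expr → x = 0.06354; check Q = 8256
Then change container volume by factor 0.8 (V_new/V_old).
Step 2:
                   C          G
  I         0.004278     0.1209
  C       -4.4809e-04 2.2405e-04
  E          0.00383     0.1211
  solve Keq expr → x = 2.2405e-04; check Q = 8256
Then remove 4.4250e-04 M of C.
Step 3:
                   C          G
  I         0.003387     0.1211
  C       4.3903e-04 -2.1951e-04
  E         0.003826     0.1209
  solve Keq expr → x = -2.1951e-04; check Q = 8256

Q₀ = 1.947; Q < K (proceeds forward)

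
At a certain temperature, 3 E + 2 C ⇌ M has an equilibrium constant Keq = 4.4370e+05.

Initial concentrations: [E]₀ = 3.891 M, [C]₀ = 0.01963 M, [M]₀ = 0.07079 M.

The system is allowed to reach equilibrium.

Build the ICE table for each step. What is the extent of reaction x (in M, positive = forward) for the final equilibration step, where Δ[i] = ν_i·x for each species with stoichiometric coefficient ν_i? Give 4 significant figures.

Q₀ = 3.119 vs Keq = 4.4370e+05 ⇒ Q<K, forward
Step 1:
                  E         C         M
  Initial     3.891   0.01963   0.07079
  Change   -0.02936  -0.01957  0.009787
  Equil       3.862 5.6157e-05   0.08058
  solve Keq expr → x = 0.009787; check Q = 4.4370e+05

x = 0.009787 M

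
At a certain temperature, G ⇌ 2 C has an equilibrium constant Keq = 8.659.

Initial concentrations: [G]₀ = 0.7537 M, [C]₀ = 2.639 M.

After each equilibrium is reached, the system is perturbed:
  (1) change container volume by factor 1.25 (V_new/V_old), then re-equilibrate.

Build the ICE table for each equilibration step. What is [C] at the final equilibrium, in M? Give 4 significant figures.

[C]_eq = 2.2 M

Q₀ = 9.24 vs Keq = 8.659 ⇒ Q>K, reverse
Step 1:
                   G          C
  I           0.7537      2.639
  C          0.02291   -0.04581
  E           0.7766      2.593
  solve Keq expr → x = -0.02291; check Q = 8.659
Then change container volume by factor 1.25 (V_new/V_old).
Step 2:
                   G          C
  I           0.6213      2.075
  C         -0.06253     0.1251
  E           0.5588        2.2
  solve Keq expr → x = 0.06253; check Q = 8.659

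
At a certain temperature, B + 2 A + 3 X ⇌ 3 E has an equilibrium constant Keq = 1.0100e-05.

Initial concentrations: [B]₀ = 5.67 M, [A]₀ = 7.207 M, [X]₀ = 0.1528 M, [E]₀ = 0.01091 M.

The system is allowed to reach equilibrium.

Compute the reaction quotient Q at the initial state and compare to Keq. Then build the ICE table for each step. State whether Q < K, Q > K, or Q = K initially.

Q₀ = 1.2360e-06; Q < K (proceeds forward)

Q₀ = 1.2360e-06 vs Keq = 1.0100e-05 ⇒ Q<K, forward
Step 1:
                   B          A          X          E
  Initial       5.67      7.207     0.1528    0.01091
  Change    -0.00322   -0.00644   -0.00966    0.00966
  Equil        5.667      7.201     0.1431    0.02057
  solve Keq expr → x = 0.00322; check Q = 1.0100e-05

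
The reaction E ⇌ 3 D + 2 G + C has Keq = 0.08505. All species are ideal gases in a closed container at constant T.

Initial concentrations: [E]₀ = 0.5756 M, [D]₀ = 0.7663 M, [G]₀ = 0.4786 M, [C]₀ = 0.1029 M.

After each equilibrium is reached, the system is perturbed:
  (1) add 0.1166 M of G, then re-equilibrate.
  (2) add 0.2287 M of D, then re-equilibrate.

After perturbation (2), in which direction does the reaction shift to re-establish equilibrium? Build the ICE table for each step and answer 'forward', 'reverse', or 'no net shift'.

Q₀ = 0.01843 vs Keq = 0.08505 ⇒ Q<K, forward
Step 1:
                   E          D          G          C
  I           0.5756     0.7663     0.4786     0.1029
  C         -0.05508     0.1652     0.1102    0.05508
  E           0.5205     0.9315     0.5888      0.158
  solve Keq expr → x = 0.05508; check Q = 0.08505
Then add 0.1166 M of G.
Step 2:
                   E          D          G          C
  I           0.5205     0.9315     0.7054      0.158
  C          0.01491   -0.04473   -0.02982   -0.01491
  E           0.5354     0.8868     0.6755     0.1431
  solve Keq expr → x = -0.01491; check Q = 0.08505
Then add 0.2287 M of D.
Step 3:
                   E          D          G          C
  I           0.5354      1.116     0.6755     0.1431
  C          0.02845   -0.08536    -0.0569   -0.02845
  E           0.5639       1.03     0.6186     0.1146
  solve Keq expr → x = -0.02845; check Q = 0.08505

Direction: reverse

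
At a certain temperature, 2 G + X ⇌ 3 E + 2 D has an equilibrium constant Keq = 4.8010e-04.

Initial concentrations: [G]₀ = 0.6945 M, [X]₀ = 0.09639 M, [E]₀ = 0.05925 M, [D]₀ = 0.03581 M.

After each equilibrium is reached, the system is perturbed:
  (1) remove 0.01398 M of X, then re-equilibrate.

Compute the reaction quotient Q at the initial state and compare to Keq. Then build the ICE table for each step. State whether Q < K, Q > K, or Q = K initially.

Q₀ = 5.7372e-06; Q < K (proceeds forward)

Q₀ = 5.7372e-06 vs Keq = 4.8010e-04 ⇒ Q<K, forward
Step 1:
                    G           X           E           D
  Initial      0.6945     0.09639     0.05925     0.03581
  Change      -0.0467    -0.02335     0.07005      0.0467
  Equil        0.6478     0.07304      0.1293     0.08251
  solve Keq expr → x = 0.02335; check Q = 4.8010e-04
Then remove 0.01398 M of X.
Step 2:
                    G           X           E           D
  Initial      0.6478     0.05906      0.1293     0.08251
  Change     0.002969    0.001485   -0.004454   -0.002969
  Equil        0.6508     0.06055      0.1248     0.07954
  solve Keq expr → x = -0.001485; check Q = 4.8010e-04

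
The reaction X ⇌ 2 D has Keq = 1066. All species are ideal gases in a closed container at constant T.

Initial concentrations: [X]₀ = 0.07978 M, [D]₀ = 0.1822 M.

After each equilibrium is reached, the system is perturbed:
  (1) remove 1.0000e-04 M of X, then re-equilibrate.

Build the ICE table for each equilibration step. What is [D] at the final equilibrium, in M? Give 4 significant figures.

Q₀ = 0.4161 vs Keq = 1066 ⇒ Q<K, forward
Step 1:
                  X         D
  Initial   0.07978    0.1822
  Change   -0.07967    0.1593
  Equil   1.0943e-04    0.3415
  solve Keq expr → x = 0.07967; check Q = 1066
Then remove 1.0000e-04 M of X.
Step 2:
                  X         D
  Initial 9.4281e-06    0.3415
  Change  9.9872e-05 -1.9974e-04
  Equil   1.0930e-04    0.3413
  solve Keq expr → x = -9.9872e-05; check Q = 1066

[D]_eq = 0.3413 M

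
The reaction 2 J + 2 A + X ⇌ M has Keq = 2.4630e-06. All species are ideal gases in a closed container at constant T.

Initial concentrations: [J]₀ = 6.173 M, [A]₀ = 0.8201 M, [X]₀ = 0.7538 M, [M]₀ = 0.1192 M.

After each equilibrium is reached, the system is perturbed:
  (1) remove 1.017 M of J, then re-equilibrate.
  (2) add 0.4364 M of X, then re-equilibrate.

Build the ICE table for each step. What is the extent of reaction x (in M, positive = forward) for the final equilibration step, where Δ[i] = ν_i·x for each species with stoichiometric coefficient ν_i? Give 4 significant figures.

Q₀ = 0.00617 vs Keq = 2.4630e-06 ⇒ Q>K, reverse
Step 1:
                    J           A           X           M
  init          6.173      0.8201      0.7538      0.1192
  Δ            0.2382      0.2382      0.1191     -0.1191
  eq            6.411       1.058      0.8729  9.8975e-05
  solve Keq expr → x = -0.1191; check Q = 2.4630e-06
Then remove 1.017 M of J.
Step 2:
                    J           A           X           M
  init          5.394       1.058      0.8729  9.8975e-05
  Δ        5.7797e-05  5.7797e-05  2.8899e-05 -2.8899e-05
  eq            5.394       1.058      0.8729  7.0077e-05
  solve Keq expr → x = -2.8899e-05; check Q = 2.4630e-06
Then add 0.4364 M of X.
Step 3:
                    J           A           X           M
  init          5.394       1.058       1.309  7.0077e-05
  Δ       -7.0027e-05 -7.0027e-05 -3.5014e-05  3.5014e-05
  eq            5.394       1.058       1.309  1.0509e-04
  solve Keq expr → x = 3.5014e-05; check Q = 2.4630e-06

x = 3.5014e-05 M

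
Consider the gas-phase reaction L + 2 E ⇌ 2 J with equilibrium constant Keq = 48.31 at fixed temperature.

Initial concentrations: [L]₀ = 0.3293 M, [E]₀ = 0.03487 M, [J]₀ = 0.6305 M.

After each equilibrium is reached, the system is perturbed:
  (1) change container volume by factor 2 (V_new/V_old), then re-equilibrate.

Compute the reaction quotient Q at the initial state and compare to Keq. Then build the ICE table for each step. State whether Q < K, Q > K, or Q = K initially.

Q₀ = 992.8; Q > K (proceeds reverse)

Q₀ = 992.8 vs Keq = 48.31 ⇒ Q>K, reverse
Step 1:
                  L         E         J
  I          0.3293   0.03487    0.6305
  C         0.04585   0.09169  -0.09169
  E          0.3751    0.1266    0.5388
  solve Keq expr → x = -0.04585; check Q = 48.31
Then change container volume by factor 2 (V_new/V_old).
Step 2:
                  L         E         J
  I          0.1876   0.06328    0.2694
  C        0.009105   0.01821  -0.01821
  E          0.1967   0.08149    0.2512
  solve Keq expr → x = -0.009105; check Q = 48.31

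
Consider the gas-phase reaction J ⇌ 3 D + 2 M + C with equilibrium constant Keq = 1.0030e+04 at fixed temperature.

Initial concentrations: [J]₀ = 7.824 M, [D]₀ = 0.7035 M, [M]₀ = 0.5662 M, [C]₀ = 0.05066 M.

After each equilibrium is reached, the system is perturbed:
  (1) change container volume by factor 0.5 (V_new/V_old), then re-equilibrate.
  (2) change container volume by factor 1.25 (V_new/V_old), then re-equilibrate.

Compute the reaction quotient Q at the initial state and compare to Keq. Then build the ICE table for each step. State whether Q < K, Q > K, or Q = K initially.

Q₀ = 7.2272e-04; Q < K (proceeds forward)

Q₀ = 7.2272e-04 vs Keq = 1.0030e+04 ⇒ Q<K, forward
Step 1:
                   J          D          M          C
  Initial      7.824     0.7035     0.5662    0.05066
  Change      -2.586      7.757      5.171      2.586
  Equil        5.238       8.46      5.737      2.636
  solve Keq expr → x = 2.586; check Q = 1.0030e+04
Then change container volume by factor 0.5 (V_new/V_old).
Step 2:
                   J          D          M          C
  Initial      10.48      16.92      11.47      5.272
  Change       2.351     -7.054     -4.702     -2.351
  Equil        12.83      9.866      6.772      2.921
  solve Keq expr → x = -2.351; check Q = 1.0030e+04
Then change container volume by factor 1.25 (V_new/V_old).
Step 3:
                   J          D          M          C
  Initial      10.26      7.893      5.418      2.337
  Change     -0.5055      1.516      1.011     0.5055
  Equil        9.757       9.41      6.429      2.842
  solve Keq expr → x = 0.5055; check Q = 1.0030e+04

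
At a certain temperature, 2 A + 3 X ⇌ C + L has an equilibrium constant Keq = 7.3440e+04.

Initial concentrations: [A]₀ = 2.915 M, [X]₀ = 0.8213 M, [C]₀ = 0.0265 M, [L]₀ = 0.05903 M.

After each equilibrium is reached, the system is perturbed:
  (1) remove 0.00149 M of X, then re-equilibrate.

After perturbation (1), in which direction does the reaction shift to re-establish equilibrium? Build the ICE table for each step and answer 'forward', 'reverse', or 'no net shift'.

Q₀ = 3.3230e-04 vs Keq = 7.3440e+04 ⇒ Q<K, forward
Step 1:
                   A          X          C          L
  Initial      2.915     0.8213     0.0265    0.05903
  Change     -0.5434    -0.8151     0.2717     0.2717
  Equil        2.372   0.006204     0.2982     0.3307
  solve Keq expr → x = 0.2717; check Q = 7.3440e+04
Then remove 0.00149 M of X.
Step 2:
                   A          X          C          L
  Initial      2.372   0.004714     0.2982     0.3307
  Change  9.8784e-04   0.001482 -4.9392e-04 -4.9392e-04
  Equil        2.373   0.006196     0.2977     0.3302
  solve Keq expr → x = -4.9392e-04; check Q = 7.3440e+04

Direction: reverse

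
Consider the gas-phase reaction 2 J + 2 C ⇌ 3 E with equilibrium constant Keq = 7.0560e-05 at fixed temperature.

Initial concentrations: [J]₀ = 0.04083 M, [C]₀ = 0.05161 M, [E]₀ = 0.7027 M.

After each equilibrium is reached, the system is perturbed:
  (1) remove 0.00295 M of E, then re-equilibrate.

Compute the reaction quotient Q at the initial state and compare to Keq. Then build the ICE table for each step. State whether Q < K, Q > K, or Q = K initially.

Q₀ = 7.8142e+04 vs Keq = 7.0560e-05 ⇒ Q>K, reverse
Step 1:
                  J         C         E
  I         0.04083   0.05161    0.7027
  C          0.4574    0.4574   -0.6861
  E          0.4983     0.509   0.01656
  solve Keq expr → x = -0.2287; check Q = 7.0560e-05
Then remove 0.00295 M of E.
Step 2:
                  J         C         E
  I          0.4983     0.509   0.01361
  C       -0.001911 -0.001911  0.002866
  E          0.4963    0.5071   0.01647
  solve Keq expr → x = 9.5543e-04; check Q = 7.0560e-05

Q₀ = 7.8142e+04; Q > K (proceeds reverse)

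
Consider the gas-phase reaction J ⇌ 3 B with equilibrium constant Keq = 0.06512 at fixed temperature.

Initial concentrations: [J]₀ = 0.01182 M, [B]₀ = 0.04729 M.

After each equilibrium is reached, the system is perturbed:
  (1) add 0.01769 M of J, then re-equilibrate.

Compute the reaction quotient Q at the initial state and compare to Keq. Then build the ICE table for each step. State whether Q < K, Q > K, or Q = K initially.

Q₀ = 0.008947 vs Keq = 0.06512 ⇒ Q<K, forward
Step 1:
                    J           B
  Initial     0.01182     0.04729
  Change    -0.006957     0.02087
  Equil      0.004863     0.06816
  solve Keq expr → x = 0.006957; check Q = 0.06512
Then add 0.01769 M of J.
Step 2:
                    J           B
  Initial     0.02255     0.06816
  Change    -0.009142     0.02742
  Equil       0.01341     0.09559
  solve Keq expr → x = 0.009142; check Q = 0.06512

Q₀ = 0.008947; Q < K (proceeds forward)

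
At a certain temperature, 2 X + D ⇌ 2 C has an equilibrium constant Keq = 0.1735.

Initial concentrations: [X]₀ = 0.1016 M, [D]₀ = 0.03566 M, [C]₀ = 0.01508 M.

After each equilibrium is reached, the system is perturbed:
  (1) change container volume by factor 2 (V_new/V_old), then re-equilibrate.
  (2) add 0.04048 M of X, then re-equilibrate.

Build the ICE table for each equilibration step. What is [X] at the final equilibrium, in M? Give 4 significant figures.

[X]_eq = 0.09346 M

Q₀ = 0.6178 vs Keq = 0.1735 ⇒ Q>K, reverse
Step 1:
                   X          D          C
  init        0.1016    0.03566    0.01508
  Δ         0.006235   0.003117  -0.006235
  eq          0.1078    0.03878   0.008845
  solve Keq expr → x = -0.003117; check Q = 0.1735
Then change container volume by factor 2 (V_new/V_old).
Step 2:
                   X          D          C
  init       0.05392    0.01939   0.004423
  Δ         0.001179 5.8938e-04  -0.001179
  eq          0.0551    0.01998   0.003244
  solve Keq expr → x = -5.8938e-04; check Q = 0.1735
Then add 0.04048 M of X.
Step 3:
                   X          D          C
  init       0.09558    0.01998   0.003244
  Δ        -0.002112  -0.001056   0.002112
  eq         0.09346    0.01892   0.005355
  solve Keq expr → x = 0.001056; check Q = 0.1735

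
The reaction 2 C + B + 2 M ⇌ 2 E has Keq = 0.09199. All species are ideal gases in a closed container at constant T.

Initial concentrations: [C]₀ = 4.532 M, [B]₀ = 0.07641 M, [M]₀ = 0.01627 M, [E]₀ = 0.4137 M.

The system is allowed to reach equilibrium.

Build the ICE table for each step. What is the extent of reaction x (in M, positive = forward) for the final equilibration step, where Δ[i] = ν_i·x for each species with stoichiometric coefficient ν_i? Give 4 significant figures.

Q₀ = 412 vs Keq = 0.09199 ⇒ Q>K, reverse
Step 1:
                   C          B          M          E
  Initial      4.532    0.07641    0.01627     0.4137
  Change      0.2449     0.1225     0.2449    -0.2449
  Equil        4.777     0.1989     0.2612     0.1688
  solve Keq expr → x = -0.1225; check Q = 0.09199

x = -0.1225 M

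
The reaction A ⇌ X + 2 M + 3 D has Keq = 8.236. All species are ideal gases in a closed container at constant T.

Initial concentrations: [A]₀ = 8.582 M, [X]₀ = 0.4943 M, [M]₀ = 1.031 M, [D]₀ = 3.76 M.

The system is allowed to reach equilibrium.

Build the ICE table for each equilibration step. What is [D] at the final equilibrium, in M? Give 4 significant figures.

[D]_eq = 4.122 M

Q₀ = 3.254 vs Keq = 8.236 ⇒ Q<K, forward
Step 1:
                   A          X          M          D
  Initial      8.582     0.4943      1.031       3.76
  Change     -0.1206     0.1206     0.2412     0.3618
  Equil        8.461     0.6149      1.272      4.122
  solve Keq expr → x = 0.1206; check Q = 8.236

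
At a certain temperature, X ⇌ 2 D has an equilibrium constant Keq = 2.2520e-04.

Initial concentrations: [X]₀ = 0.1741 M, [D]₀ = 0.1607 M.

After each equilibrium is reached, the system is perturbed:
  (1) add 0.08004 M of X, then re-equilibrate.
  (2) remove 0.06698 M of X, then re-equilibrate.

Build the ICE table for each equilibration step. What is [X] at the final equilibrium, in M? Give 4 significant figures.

Q₀ = 0.1483 vs Keq = 2.2520e-04 ⇒ Q>K, reverse
Step 1:
                   X          D
  init        0.1741     0.1607
  Δ          0.07659    -0.1532
  eq          0.2507   0.007514
  solve Keq expr → x = -0.07659; check Q = 2.2520e-04
Then add 0.08004 M of X.
Step 2:
                   X          D
  init        0.3307   0.007514
  Δ       -5.5464e-04   0.001109
  eq          0.3302   0.008623
  solve Keq expr → x = 5.5464e-04; check Q = 2.2520e-04
Then remove 0.06698 M of X.
Step 3:
                   X          D
  init        0.2632   0.008623
  Δ       4.5872e-04 -9.1745e-04
  eq          0.2637   0.007706
  solve Keq expr → x = -4.5872e-04; check Q = 2.2520e-04

[X]_eq = 0.2637 M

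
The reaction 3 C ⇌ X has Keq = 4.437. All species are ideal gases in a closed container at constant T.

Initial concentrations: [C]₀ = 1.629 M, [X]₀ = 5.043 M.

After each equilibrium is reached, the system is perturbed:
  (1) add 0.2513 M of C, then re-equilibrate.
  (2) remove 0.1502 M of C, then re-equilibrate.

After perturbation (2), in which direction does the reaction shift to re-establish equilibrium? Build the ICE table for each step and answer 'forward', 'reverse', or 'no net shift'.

Direction: reverse

Q₀ = 1.167 vs Keq = 4.437 ⇒ Q<K, forward
Step 1:
                    C           X
  Initial       1.629       5.043
  Change      -0.5724      0.1908
  Equil         1.057       5.234
  solve Keq expr → x = 0.1908; check Q = 4.437
Then add 0.2513 M of C.
Step 2:
                    C           X
  Initial       1.308       5.234
  Change      -0.2458     0.08194
  Equil         1.062       5.316
  solve Keq expr → x = 0.08194; check Q = 4.437
Then remove 0.1502 M of C.
Step 3:
                    C           X
  Initial      0.9119       5.316
  Change       0.1469    -0.04898
  Equil         1.059       5.267
  solve Keq expr → x = -0.04898; check Q = 4.437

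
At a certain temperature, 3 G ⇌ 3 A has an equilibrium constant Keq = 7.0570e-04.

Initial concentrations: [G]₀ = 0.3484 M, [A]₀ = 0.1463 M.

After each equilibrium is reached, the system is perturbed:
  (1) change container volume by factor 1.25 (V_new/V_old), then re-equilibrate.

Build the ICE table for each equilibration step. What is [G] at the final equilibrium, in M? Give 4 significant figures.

[G]_eq = 0.3634 M

Q₀ = 0.07405 vs Keq = 7.0570e-04 ⇒ Q>K, reverse
Step 1:
                    G           A
  init         0.3484      0.1463
  Δ            0.1059     -0.1059
  eq           0.4543     0.04044
  solve Keq expr → x = -0.03529; check Q = 7.0570e-04
Then change container volume by factor 1.25 (V_new/V_old).
Step 2:
                    G           A
  init         0.3634     0.03235
  Δ                 0           0
  eq           0.3634     0.03235
  solve Keq expr → x = 0; check Q = 7.0570e-04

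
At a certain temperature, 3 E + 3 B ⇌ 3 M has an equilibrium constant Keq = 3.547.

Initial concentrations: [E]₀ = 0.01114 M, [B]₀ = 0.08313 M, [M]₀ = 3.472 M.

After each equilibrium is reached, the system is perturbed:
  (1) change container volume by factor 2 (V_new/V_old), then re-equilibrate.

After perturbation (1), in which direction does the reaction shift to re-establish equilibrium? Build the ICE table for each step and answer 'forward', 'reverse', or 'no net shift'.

Direction: reverse

Q₀ = 5.2700e+10 vs Keq = 3.547 ⇒ Q>K, reverse
Step 1:
                    E           B           M
  I           0.01114     0.08313       3.472
  C             1.179       1.179      -1.179
  E             1.191       1.263       2.293
  solve Keq expr → x = -0.3932; check Q = 3.547
Then change container volume by factor 2 (V_new/V_old).
Step 2:
                    E           B           M
  I            0.5953      0.6313       1.146
  C             0.182       0.182      -0.182
  E            0.7773      0.8133      0.9642
  solve Keq expr → x = -0.06068; check Q = 3.547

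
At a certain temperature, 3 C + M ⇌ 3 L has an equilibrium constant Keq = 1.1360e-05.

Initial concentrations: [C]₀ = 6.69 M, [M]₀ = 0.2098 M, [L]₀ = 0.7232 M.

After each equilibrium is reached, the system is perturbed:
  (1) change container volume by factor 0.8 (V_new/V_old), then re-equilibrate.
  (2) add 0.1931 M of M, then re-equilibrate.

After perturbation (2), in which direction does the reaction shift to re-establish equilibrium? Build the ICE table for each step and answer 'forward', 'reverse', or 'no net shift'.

Q₀ = 0.006021 vs Keq = 1.1360e-05 ⇒ Q>K, reverse
Step 1:
                   C          M          L
  I             6.69     0.2098     0.7232
  C           0.6014     0.2005    -0.6014
  E            7.291     0.4103     0.1218
  solve Keq expr → x = -0.2005; check Q = 1.1360e-05
Then change container volume by factor 0.8 (V_new/V_old).
Step 2:
                   C          M          L
  I            9.114     0.5128     0.1522
  C         -0.01116  -0.003719    0.01116
  E            9.103     0.5091     0.1634
  solve Keq expr → x = 0.003719; check Q = 1.1360e-05
Then add 0.1931 M of M.
Step 3:
                   C          M          L
  I            9.103     0.7022     0.1634
  C         -0.01763  -0.005876    0.01763
  E            9.085     0.6963      0.181
  solve Keq expr → x = 0.005876; check Q = 1.1360e-05

Direction: forward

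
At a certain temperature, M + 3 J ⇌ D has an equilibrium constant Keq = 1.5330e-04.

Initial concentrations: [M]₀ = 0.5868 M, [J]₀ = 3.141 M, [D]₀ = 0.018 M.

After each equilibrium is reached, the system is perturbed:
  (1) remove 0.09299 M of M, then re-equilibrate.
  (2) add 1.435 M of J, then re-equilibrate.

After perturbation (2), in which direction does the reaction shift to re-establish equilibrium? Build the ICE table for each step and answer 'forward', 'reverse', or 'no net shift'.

Q₀ = 9.8987e-04 vs Keq = 1.5330e-04 ⇒ Q>K, reverse
Step 1:
                  M         J         D
  I          0.5868     3.141     0.018
  C         0.01502   0.04505  -0.01502
  E          0.6018     3.186  0.002984
  solve Keq expr → x = -0.01502; check Q = 1.5330e-04
Then remove 0.09299 M of M.
Step 2:
                  M         J         D
  I          0.5088     3.186  0.002984
  C       4.5553e-04  0.001367 -4.5553e-04
  E          0.5093     3.187  0.002528
  solve Keq expr → x = -4.5553e-04; check Q = 1.5330e-04
Then add 1.435 M of J.
Step 3:
                  M         J         D
  I          0.5093     4.622  0.002528
  C       -0.005032   -0.0151  0.005032
  E          0.5042     4.607   0.00756
  solve Keq expr → x = 0.005032; check Q = 1.5330e-04

Direction: forward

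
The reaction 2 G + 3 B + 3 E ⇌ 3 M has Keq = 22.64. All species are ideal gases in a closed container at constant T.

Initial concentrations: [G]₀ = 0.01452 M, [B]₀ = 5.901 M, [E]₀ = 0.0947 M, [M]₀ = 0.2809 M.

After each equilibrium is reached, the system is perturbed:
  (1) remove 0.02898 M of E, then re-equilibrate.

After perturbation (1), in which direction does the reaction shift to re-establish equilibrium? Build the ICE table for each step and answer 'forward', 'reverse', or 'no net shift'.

Direction: reverse

Q₀ = 602.4 vs Keq = 22.64 ⇒ Q>K, reverse
Step 1:
                    G           B           E           M
  init        0.01452       5.901      0.0947      0.2809
  Δ           0.02337     0.03506     0.03506    -0.03506
  eq          0.03789       5.936      0.1298      0.2458
  solve Keq expr → x = -0.01169; check Q = 22.64
Then remove 0.02898 M of E.
Step 2:
                    G           B           E           M
  init        0.03789       5.936      0.1008      0.2458
  Δ          0.006863     0.01029     0.01029    -0.01029
  eq          0.04476       5.946      0.1111      0.2355
  solve Keq expr → x = -0.003432; check Q = 22.64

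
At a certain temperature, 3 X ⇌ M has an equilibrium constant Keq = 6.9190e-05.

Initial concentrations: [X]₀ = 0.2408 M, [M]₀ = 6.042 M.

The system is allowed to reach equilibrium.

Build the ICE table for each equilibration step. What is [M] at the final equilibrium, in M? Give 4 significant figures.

Q₀ = 432.7 vs Keq = 6.9190e-05 ⇒ Q>K, reverse
Step 1:
                    X           M
  Initial      0.2408       6.042
  Change        17.05      -5.684
  Equil         17.29      0.3578
  solve Keq expr → x = -5.684; check Q = 6.9190e-05

[M]_eq = 0.3578 M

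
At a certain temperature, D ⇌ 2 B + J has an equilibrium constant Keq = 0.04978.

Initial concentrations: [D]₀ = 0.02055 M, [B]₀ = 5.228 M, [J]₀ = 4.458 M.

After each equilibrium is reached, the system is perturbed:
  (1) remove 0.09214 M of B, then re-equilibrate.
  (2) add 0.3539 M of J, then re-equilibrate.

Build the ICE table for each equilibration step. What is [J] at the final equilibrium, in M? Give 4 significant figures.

[J]_eq = 2.358 M

Q₀ = 5929 vs Keq = 0.04978 ⇒ Q>K, reverse
Step 1:
                  D         B         J
  Initial   0.02055     5.228     4.458
  Change      2.488    -4.976    -2.488
  Equil       2.509    0.2518      1.97
  solve Keq expr → x = -2.488; check Q = 0.04978
Then remove 0.09214 M of B.
Step 2:
                  D         B         J
  Initial     2.509    0.1596      1.97
  Change   -0.04361   0.08722   0.04361
  Equil       2.465    0.2469     2.014
  solve Keq expr → x = 0.04361; check Q = 0.04978
Then add 0.3539 M of J.
Step 3:
                  D         B         J
  Initial     2.465    0.2469     2.367
  Change   0.009166  -0.01833 -0.009166
  Equil       2.474    0.2285     2.358
  solve Keq expr → x = -0.009166; check Q = 0.04978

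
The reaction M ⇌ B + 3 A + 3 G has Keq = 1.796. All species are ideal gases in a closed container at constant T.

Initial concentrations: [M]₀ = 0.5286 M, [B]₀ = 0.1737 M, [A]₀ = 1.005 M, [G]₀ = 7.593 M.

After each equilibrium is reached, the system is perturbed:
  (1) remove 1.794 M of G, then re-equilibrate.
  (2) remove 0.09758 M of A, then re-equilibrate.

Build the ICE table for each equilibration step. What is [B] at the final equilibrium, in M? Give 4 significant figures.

[B]_eq = 0.04872 M

Q₀ = 146 vs Keq = 1.796 ⇒ Q>K, reverse
Step 1:
                  M         B         A         G
  Initial    0.5286    0.1737     1.005     7.593
  Change      0.153    -0.153    -0.459    -0.459
  Equil      0.6816   0.02071     0.546     7.134
  solve Keq expr → x = -0.153; check Q = 1.796
Then remove 1.794 M of G.
Step 2:
                  M         B         A         G
  Initial    0.6816   0.02071     0.546      5.34
  Change   -0.01585   0.01585   0.04755   0.04755
  Equil      0.6657   0.03656    0.5936     5.388
  solve Keq expr → x = 0.01585; check Q = 1.796
Then remove 0.09758 M of A.
Step 3:
                  M         B         A         G
  Initial    0.6657   0.03656     0.496     5.388
  Change   -0.01216   0.01216   0.03648   0.03648
  Equil      0.6536   0.04872    0.5325     5.424
  solve Keq expr → x = 0.01216; check Q = 1.796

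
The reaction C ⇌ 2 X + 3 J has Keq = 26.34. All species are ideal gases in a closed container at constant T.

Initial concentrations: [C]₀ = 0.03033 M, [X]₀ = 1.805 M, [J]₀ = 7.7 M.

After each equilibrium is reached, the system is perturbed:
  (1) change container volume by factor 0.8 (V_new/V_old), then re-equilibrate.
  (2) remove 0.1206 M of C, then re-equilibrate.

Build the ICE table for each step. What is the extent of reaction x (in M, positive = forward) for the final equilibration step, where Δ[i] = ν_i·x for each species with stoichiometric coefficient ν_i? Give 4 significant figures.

Q₀ = 4.9040e+04 vs Keq = 26.34 ⇒ Q>K, reverse
Step 1:
                    C           X           J
  Initial     0.03033       1.805         7.7
  Change       0.7296      -1.459      -2.189
  Equil        0.7599      0.3458       5.511
  solve Keq expr → x = -0.7296; check Q = 26.34
Then change container volume by factor 0.8 (V_new/V_old).
Step 2:
                    C           X           J
  Initial      0.9499      0.4323       6.889
  Change      0.06658     -0.1332     -0.1997
  Equil         1.016      0.2991       6.689
  solve Keq expr → x = -0.06658; check Q = 26.34
Then remove 0.1206 M of C.
Step 3:
                    C           X           J
  Initial      0.8959      0.2991       6.689
  Change     0.007798     -0.0156     -0.0234
  Equil        0.9037      0.2835       6.666
  solve Keq expr → x = -0.007798; check Q = 26.34

x = -0.007798 M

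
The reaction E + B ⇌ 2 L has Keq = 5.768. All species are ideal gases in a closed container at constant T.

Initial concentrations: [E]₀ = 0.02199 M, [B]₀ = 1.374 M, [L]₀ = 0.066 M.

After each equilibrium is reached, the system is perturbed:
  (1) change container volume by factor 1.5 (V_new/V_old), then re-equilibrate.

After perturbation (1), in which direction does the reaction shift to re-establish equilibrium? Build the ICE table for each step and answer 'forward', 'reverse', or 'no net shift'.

Q₀ = 0.1442 vs Keq = 5.768 ⇒ Q<K, forward
Step 1:
                    E           B           L
  Initial     0.02199       1.374       0.066
  Change     -0.02052    -0.02052     0.04104
  Equil      0.001468       1.353       0.107
  solve Keq expr → x = 0.02052; check Q = 5.768
Then change container volume by factor 1.5 (V_new/V_old).
Step 2:
                    E           B           L
  Initial  9.7850e-04      0.9023     0.07136
  Change            0           0           0
  Equil    9.7850e-04      0.9023     0.07136
  solve Keq expr → x = 0; check Q = 5.768

Direction: no net shift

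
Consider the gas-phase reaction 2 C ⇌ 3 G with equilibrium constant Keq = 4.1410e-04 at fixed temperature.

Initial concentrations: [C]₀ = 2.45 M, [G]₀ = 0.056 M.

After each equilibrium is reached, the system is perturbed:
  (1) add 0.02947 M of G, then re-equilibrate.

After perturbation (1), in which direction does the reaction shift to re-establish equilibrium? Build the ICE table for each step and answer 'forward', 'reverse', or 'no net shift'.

Q₀ = 2.9257e-05 vs Keq = 4.1410e-04 ⇒ Q<K, forward
Step 1:
                    C           G
  I              2.45       0.056
  C           -0.0517     0.07755
  E             2.398      0.1335
  solve Keq expr → x = 0.02585; check Q = 4.1410e-04
Then add 0.02947 M of G.
Step 2:
                    C           G
  I             2.398       0.163
  C           0.01917    -0.02876
  E             2.417      0.1343
  solve Keq expr → x = -0.009586; check Q = 4.1410e-04

Direction: reverse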